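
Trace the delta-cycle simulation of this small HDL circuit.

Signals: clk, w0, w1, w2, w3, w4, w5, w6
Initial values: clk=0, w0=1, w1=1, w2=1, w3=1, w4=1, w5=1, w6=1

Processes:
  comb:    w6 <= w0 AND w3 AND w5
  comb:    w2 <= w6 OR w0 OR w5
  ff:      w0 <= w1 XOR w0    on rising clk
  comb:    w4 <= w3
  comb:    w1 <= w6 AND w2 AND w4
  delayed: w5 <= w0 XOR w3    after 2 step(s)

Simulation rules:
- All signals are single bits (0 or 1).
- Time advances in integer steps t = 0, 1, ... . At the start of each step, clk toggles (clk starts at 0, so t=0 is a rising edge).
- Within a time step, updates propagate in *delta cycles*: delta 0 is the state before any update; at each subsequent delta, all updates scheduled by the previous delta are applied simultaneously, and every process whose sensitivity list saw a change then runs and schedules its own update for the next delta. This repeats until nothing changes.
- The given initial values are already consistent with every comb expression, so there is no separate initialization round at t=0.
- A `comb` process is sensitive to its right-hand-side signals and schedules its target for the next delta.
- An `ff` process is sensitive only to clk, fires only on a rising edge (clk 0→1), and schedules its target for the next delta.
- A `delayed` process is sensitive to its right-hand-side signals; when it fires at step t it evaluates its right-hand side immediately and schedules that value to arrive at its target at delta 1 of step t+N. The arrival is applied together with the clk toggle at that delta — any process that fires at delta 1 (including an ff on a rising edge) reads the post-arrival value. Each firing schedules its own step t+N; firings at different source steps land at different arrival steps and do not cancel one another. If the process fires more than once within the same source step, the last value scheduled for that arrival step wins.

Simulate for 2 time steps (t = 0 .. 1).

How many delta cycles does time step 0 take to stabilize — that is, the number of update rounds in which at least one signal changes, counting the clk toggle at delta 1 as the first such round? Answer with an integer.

4

t0.Δ0 w5=1 w1=1 w3=1 w2=1 w0=1 w4=1 clk=0 w6=1
t0.Δ1 w5=1 w1=1 w3=1 w2=1 w0=1 w4=1 clk=1 w6=1
t0.Δ2 w5=1 w1=1 w3=1 w2=1 w0=0 w4=1 clk=1 w6=1
t0.Δ3 w5=1 w1=1 w3=1 w2=1 w0=0 w4=1 clk=1 w6=0
t0.Δ4 w5=1 w1=0 w3=1 w2=1 w0=0 w4=1 clk=1 w6=0
t1.Δ0 w5=1 w1=0 w3=1 w2=1 w0=0 w4=1 clk=1 w6=0
t1.Δ1 w5=1 w1=0 w3=1 w2=1 w0=0 w4=1 clk=0 w6=0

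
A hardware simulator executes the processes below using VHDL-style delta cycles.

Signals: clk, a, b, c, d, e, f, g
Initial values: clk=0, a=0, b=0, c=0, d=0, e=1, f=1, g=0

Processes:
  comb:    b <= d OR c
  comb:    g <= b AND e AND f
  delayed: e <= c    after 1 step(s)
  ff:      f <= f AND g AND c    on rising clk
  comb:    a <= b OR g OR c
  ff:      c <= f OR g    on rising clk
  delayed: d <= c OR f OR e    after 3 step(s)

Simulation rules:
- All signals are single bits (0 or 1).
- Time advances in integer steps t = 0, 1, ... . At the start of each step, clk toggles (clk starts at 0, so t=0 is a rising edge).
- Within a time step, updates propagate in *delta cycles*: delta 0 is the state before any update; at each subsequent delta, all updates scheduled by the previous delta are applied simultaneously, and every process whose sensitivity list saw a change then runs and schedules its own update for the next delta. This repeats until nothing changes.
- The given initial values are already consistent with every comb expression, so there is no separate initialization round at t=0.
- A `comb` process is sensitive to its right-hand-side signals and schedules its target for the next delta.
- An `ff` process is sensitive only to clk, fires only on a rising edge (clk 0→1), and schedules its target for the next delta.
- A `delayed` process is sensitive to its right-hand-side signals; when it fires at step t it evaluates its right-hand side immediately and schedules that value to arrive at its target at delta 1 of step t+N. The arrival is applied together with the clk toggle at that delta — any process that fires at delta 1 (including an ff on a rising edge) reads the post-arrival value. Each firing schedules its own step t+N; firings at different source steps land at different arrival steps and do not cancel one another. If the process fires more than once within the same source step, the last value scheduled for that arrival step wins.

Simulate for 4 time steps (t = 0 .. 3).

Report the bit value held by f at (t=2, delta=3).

t=0 Δ0: clk=0 b=0 a=0 c=0 f=1 g=0 d=0 e=1
  Δ1: clk:0→1
  Δ2: c:0→1, f:1→0
  Δ3: b:0→1, a:0→1
  (3Δ to stable)
t=1 Δ0: clk=1 b=1 a=1 c=1 f=0 g=0 d=0 e=1
  Δ1: clk:1→0
  (1Δ to stable)
t=2 Δ0: clk=0 b=1 a=1 c=1 f=0 g=0 d=0 e=1
  Δ1: clk:0→1
  Δ2: c:1→0
  Δ3: b:1→0
  Δ4: a:1→0
  (4Δ to stable)
t=3 Δ0: clk=1 b=0 a=0 c=0 f=0 g=0 d=0 e=1
  Δ1: clk:1→0, d:0→1, e:1→0
  Δ2: b:0→1
  Δ3: a:0→1
  (3Δ to stable)

0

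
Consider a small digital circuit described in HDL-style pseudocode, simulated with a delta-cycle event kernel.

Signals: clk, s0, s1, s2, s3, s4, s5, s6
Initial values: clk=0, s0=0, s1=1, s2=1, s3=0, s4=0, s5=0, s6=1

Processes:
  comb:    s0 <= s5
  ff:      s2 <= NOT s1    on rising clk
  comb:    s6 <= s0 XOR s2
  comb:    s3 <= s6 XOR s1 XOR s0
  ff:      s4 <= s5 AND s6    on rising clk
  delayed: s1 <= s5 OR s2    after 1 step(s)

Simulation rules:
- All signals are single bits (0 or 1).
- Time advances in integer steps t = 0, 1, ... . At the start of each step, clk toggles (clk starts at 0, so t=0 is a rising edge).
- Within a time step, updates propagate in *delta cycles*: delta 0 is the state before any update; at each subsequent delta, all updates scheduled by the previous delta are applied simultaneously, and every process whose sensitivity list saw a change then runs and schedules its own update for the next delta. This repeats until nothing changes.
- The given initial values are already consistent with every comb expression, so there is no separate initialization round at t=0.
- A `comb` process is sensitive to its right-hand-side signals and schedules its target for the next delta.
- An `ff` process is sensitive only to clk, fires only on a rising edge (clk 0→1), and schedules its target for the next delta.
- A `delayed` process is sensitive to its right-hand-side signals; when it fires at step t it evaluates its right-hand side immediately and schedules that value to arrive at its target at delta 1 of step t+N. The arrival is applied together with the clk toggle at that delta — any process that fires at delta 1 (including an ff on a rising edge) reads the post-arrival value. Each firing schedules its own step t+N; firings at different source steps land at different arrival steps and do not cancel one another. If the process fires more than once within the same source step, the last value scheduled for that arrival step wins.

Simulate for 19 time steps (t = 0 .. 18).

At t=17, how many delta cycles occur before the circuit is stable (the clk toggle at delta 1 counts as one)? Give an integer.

2

[bits: s6,s0,s1,s4,s2,clk,s3,s5]
t=0: Δ0=10101000 Δ1=10101100 Δ2=10100100 Δ3=00100100 Δ4=00100110 | 4Δ
t=1: Δ0=00100110 Δ1=00000010 Δ2=00000000 | 2Δ
t=2: Δ0=00000000 Δ1=00000100 Δ2=00001100 Δ3=10001100 Δ4=10001110 | 4Δ
t=3: Δ0=10001110 Δ1=10101010 Δ2=10101000 | 2Δ
t=4: Δ0=10101000 Δ1=10101100 Δ2=10100100 Δ3=00100100 Δ4=00100110 | 4Δ
t=5: Δ0=00100110 Δ1=00000010 Δ2=00000000 | 2Δ
t=6: Δ0=00000000 Δ1=00000100 Δ2=00001100 Δ3=10001100 Δ4=10001110 | 4Δ
t=7: Δ0=10001110 Δ1=10101010 Δ2=10101000 | 2Δ
t=8: Δ0=10101000 Δ1=10101100 Δ2=10100100 Δ3=00100100 Δ4=00100110 | 4Δ
t=9: Δ0=00100110 Δ1=00000010 Δ2=00000000 | 2Δ
t=10: Δ0=00000000 Δ1=00000100 Δ2=00001100 Δ3=10001100 Δ4=10001110 | 4Δ
t=11: Δ0=10001110 Δ1=10101010 Δ2=10101000 | 2Δ
t=12: Δ0=10101000 Δ1=10101100 Δ2=10100100 Δ3=00100100 Δ4=00100110 | 4Δ
t=13: Δ0=00100110 Δ1=00000010 Δ2=00000000 | 2Δ
t=14: Δ0=00000000 Δ1=00000100 Δ2=00001100 Δ3=10001100 Δ4=10001110 | 4Δ
t=15: Δ0=10001110 Δ1=10101010 Δ2=10101000 | 2Δ
t=16: Δ0=10101000 Δ1=10101100 Δ2=10100100 Δ3=00100100 Δ4=00100110 | 4Δ
t=17: Δ0=00100110 Δ1=00000010 Δ2=00000000 | 2Δ
t=18: Δ0=00000000 Δ1=00000100 Δ2=00001100 Δ3=10001100 Δ4=10001110 | 4Δ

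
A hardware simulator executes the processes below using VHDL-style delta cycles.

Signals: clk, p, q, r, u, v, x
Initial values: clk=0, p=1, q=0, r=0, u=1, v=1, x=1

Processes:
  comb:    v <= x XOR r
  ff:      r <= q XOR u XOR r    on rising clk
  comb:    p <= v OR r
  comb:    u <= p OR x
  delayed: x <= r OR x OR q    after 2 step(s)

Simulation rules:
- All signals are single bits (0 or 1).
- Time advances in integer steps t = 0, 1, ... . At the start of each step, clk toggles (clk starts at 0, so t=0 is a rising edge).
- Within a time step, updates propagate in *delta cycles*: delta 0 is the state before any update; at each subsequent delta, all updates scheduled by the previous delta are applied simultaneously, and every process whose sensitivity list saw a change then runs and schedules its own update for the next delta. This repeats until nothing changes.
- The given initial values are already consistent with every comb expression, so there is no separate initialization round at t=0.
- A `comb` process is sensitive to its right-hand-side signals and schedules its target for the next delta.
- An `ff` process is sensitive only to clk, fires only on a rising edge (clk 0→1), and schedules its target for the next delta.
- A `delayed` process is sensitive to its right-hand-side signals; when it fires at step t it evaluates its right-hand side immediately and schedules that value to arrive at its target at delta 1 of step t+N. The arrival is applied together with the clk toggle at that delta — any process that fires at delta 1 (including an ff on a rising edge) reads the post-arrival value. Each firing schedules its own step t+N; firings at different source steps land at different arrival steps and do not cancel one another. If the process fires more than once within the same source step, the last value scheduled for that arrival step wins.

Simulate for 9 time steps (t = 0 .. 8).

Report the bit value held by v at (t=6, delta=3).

1

t0.Δ0 v=1 u=1 x=1 r=0 p=1 q=0 clk=0
t0.Δ1 v=1 u=1 x=1 r=0 p=1 q=0 clk=1
t0.Δ2 v=1 u=1 x=1 r=1 p=1 q=0 clk=1
t0.Δ3 v=0 u=1 x=1 r=1 p=1 q=0 clk=1
t1.Δ0 v=0 u=1 x=1 r=1 p=1 q=0 clk=1
t1.Δ1 v=0 u=1 x=1 r=1 p=1 q=0 clk=0
t2.Δ0 v=0 u=1 x=1 r=1 p=1 q=0 clk=0
t2.Δ1 v=0 u=1 x=1 r=1 p=1 q=0 clk=1
t2.Δ2 v=0 u=1 x=1 r=0 p=1 q=0 clk=1
t2.Δ3 v=1 u=1 x=1 r=0 p=0 q=0 clk=1
t2.Δ4 v=1 u=1 x=1 r=0 p=1 q=0 clk=1
t3.Δ0 v=1 u=1 x=1 r=0 p=1 q=0 clk=1
t3.Δ1 v=1 u=1 x=1 r=0 p=1 q=0 clk=0
t4.Δ0 v=1 u=1 x=1 r=0 p=1 q=0 clk=0
t4.Δ1 v=1 u=1 x=1 r=0 p=1 q=0 clk=1
t4.Δ2 v=1 u=1 x=1 r=1 p=1 q=0 clk=1
t4.Δ3 v=0 u=1 x=1 r=1 p=1 q=0 clk=1
t5.Δ0 v=0 u=1 x=1 r=1 p=1 q=0 clk=1
t5.Δ1 v=0 u=1 x=1 r=1 p=1 q=0 clk=0
t6.Δ0 v=0 u=1 x=1 r=1 p=1 q=0 clk=0
t6.Δ1 v=0 u=1 x=1 r=1 p=1 q=0 clk=1
t6.Δ2 v=0 u=1 x=1 r=0 p=1 q=0 clk=1
t6.Δ3 v=1 u=1 x=1 r=0 p=0 q=0 clk=1
t6.Δ4 v=1 u=1 x=1 r=0 p=1 q=0 clk=1
t7.Δ0 v=1 u=1 x=1 r=0 p=1 q=0 clk=1
t7.Δ1 v=1 u=1 x=1 r=0 p=1 q=0 clk=0
t8.Δ0 v=1 u=1 x=1 r=0 p=1 q=0 clk=0
t8.Δ1 v=1 u=1 x=1 r=0 p=1 q=0 clk=1
t8.Δ2 v=1 u=1 x=1 r=1 p=1 q=0 clk=1
t8.Δ3 v=0 u=1 x=1 r=1 p=1 q=0 clk=1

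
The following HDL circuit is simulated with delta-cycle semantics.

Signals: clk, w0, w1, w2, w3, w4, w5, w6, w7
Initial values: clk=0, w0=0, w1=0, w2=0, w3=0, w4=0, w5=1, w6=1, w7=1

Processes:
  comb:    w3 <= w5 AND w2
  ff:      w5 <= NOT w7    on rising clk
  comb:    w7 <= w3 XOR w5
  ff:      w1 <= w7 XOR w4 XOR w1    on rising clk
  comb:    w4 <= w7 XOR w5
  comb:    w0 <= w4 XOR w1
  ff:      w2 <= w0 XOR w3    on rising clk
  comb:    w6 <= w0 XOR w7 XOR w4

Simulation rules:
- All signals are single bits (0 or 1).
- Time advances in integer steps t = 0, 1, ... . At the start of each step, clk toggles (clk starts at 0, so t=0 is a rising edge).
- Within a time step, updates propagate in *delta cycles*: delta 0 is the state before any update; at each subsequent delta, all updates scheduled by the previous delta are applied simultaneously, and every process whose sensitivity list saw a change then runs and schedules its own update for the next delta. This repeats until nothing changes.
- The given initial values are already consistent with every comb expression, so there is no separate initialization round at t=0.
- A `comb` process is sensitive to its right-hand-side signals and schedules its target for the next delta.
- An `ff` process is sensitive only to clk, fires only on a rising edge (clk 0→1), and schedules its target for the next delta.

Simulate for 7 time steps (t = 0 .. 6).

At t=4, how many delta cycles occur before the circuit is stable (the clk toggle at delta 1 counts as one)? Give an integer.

4

[bits: w0,clk,w5,w2,w1,w7,w3,w4,w6]
t=0: Δ0=001001001 Δ1=011001001 Δ2=010011001 Δ3=110010011 Δ4=010010000 Δ5=110010000 Δ6=110010001 | 6Δ
t=1: Δ0=110010001 Δ1=100010001 | 1Δ
t=2: Δ0=100010001 Δ1=110010001 Δ2=111110001 Δ3=111111111 Δ4=011110101 Δ5=111110110 Δ6=011110110 Δ7=011110111 | 7Δ
t=3: Δ0=011110111 Δ1=001110111 | 1Δ
t=4: Δ0=001110111 Δ1=011110111 Δ2=011100111 Δ3=111100111 Δ4=111100110 | 4Δ
t=5: Δ0=111100110 Δ1=101100110 | 1Δ
t=6: Δ0=101100110 Δ1=111100110 Δ2=111010110 Δ3=011010010 Δ4=011011011 Δ5=011011000 Δ6=111011001 Δ7=111011000 | 7Δ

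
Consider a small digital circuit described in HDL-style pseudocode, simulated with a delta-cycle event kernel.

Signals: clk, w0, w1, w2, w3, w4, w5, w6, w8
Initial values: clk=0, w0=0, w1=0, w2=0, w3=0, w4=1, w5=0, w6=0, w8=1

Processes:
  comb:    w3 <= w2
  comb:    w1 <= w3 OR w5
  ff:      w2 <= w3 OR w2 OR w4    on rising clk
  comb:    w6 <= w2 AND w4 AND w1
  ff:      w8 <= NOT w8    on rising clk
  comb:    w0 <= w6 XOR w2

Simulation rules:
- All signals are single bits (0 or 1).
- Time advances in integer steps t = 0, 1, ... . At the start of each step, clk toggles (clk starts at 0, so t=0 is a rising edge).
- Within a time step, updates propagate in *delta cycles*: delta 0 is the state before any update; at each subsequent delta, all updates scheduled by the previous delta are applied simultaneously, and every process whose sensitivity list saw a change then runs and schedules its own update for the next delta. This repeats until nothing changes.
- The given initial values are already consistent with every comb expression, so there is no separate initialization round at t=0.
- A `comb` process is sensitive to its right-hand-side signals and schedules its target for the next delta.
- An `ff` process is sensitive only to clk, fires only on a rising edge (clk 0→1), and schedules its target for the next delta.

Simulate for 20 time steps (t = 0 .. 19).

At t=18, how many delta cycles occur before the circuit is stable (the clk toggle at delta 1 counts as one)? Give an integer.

2

t=0 Δ0: clk=0 w4=1 w6=0 w1=0 w8=1 w2=0 w3=0 w0=0 w5=0
  Δ1: clk:0→1
  Δ2: w8:1→0, w2:0→1
  Δ3: w3:0→1, w0:0→1
  Δ4: w1:0→1
  Δ5: w6:0→1
  Δ6: w0:1→0
  (6Δ to stable)
t=1 Δ0: clk=1 w4=1 w6=1 w1=1 w8=0 w2=1 w3=1 w0=0 w5=0
  Δ1: clk:1→0
  (1Δ to stable)
t=2 Δ0: clk=0 w4=1 w6=1 w1=1 w8=0 w2=1 w3=1 w0=0 w5=0
  Δ1: clk:0→1
  Δ2: w8:0→1
  (2Δ to stable)
t=3 Δ0: clk=1 w4=1 w6=1 w1=1 w8=1 w2=1 w3=1 w0=0 w5=0
  Δ1: clk:1→0
  (1Δ to stable)
t=4 Δ0: clk=0 w4=1 w6=1 w1=1 w8=1 w2=1 w3=1 w0=0 w5=0
  Δ1: clk:0→1
  Δ2: w8:1→0
  (2Δ to stable)
t=5 Δ0: clk=1 w4=1 w6=1 w1=1 w8=0 w2=1 w3=1 w0=0 w5=0
  Δ1: clk:1→0
  (1Δ to stable)
t=6 Δ0: clk=0 w4=1 w6=1 w1=1 w8=0 w2=1 w3=1 w0=0 w5=0
  Δ1: clk:0→1
  Δ2: w8:0→1
  (2Δ to stable)
t=7 Δ0: clk=1 w4=1 w6=1 w1=1 w8=1 w2=1 w3=1 w0=0 w5=0
  Δ1: clk:1→0
  (1Δ to stable)
t=8 Δ0: clk=0 w4=1 w6=1 w1=1 w8=1 w2=1 w3=1 w0=0 w5=0
  Δ1: clk:0→1
  Δ2: w8:1→0
  (2Δ to stable)
t=9 Δ0: clk=1 w4=1 w6=1 w1=1 w8=0 w2=1 w3=1 w0=0 w5=0
  Δ1: clk:1→0
  (1Δ to stable)
t=10 Δ0: clk=0 w4=1 w6=1 w1=1 w8=0 w2=1 w3=1 w0=0 w5=0
  Δ1: clk:0→1
  Δ2: w8:0→1
  (2Δ to stable)
t=11 Δ0: clk=1 w4=1 w6=1 w1=1 w8=1 w2=1 w3=1 w0=0 w5=0
  Δ1: clk:1→0
  (1Δ to stable)
t=12 Δ0: clk=0 w4=1 w6=1 w1=1 w8=1 w2=1 w3=1 w0=0 w5=0
  Δ1: clk:0→1
  Δ2: w8:1→0
  (2Δ to stable)
t=13 Δ0: clk=1 w4=1 w6=1 w1=1 w8=0 w2=1 w3=1 w0=0 w5=0
  Δ1: clk:1→0
  (1Δ to stable)
t=14 Δ0: clk=0 w4=1 w6=1 w1=1 w8=0 w2=1 w3=1 w0=0 w5=0
  Δ1: clk:0→1
  Δ2: w8:0→1
  (2Δ to stable)
t=15 Δ0: clk=1 w4=1 w6=1 w1=1 w8=1 w2=1 w3=1 w0=0 w5=0
  Δ1: clk:1→0
  (1Δ to stable)
t=16 Δ0: clk=0 w4=1 w6=1 w1=1 w8=1 w2=1 w3=1 w0=0 w5=0
  Δ1: clk:0→1
  Δ2: w8:1→0
  (2Δ to stable)
t=17 Δ0: clk=1 w4=1 w6=1 w1=1 w8=0 w2=1 w3=1 w0=0 w5=0
  Δ1: clk:1→0
  (1Δ to stable)
t=18 Δ0: clk=0 w4=1 w6=1 w1=1 w8=0 w2=1 w3=1 w0=0 w5=0
  Δ1: clk:0→1
  Δ2: w8:0→1
  (2Δ to stable)
t=19 Δ0: clk=1 w4=1 w6=1 w1=1 w8=1 w2=1 w3=1 w0=0 w5=0
  Δ1: clk:1→0
  (1Δ to stable)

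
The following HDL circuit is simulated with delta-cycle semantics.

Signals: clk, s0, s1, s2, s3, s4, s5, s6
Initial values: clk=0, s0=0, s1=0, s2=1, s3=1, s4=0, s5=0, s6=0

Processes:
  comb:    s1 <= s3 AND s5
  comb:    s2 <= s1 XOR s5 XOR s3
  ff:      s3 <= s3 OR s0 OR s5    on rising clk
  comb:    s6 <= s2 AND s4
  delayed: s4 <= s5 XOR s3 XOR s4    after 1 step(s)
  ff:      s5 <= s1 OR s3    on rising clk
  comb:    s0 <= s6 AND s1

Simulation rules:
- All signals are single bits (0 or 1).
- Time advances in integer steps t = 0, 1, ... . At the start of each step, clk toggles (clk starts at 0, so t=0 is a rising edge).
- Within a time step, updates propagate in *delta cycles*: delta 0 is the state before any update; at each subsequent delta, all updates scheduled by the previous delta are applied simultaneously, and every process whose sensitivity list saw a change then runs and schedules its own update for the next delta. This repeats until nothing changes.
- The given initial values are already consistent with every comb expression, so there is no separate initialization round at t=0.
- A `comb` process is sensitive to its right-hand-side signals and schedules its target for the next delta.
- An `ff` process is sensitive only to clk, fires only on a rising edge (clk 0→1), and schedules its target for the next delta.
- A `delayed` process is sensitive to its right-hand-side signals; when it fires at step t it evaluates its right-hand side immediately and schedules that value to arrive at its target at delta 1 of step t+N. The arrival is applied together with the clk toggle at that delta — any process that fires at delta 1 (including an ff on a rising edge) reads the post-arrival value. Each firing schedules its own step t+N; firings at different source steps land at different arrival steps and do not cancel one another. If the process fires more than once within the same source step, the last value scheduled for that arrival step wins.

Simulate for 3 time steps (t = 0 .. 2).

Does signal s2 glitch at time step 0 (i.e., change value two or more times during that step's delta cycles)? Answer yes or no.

t=0 Δ0: s3=1 s5=0 clk=0 s6=0 s0=0 s1=0 s4=0 s2=1
  Δ1: clk:0→1
  Δ2: s5:0→1
  Δ3: s1:0→1, s2:1→0
  Δ4: s2:0→1
  (4Δ to stable)
t=1 Δ0: s3=1 s5=1 clk=1 s6=0 s0=0 s1=1 s4=0 s2=1
  Δ1: clk:1→0
  (1Δ to stable)
t=2 Δ0: s3=1 s5=1 clk=0 s6=0 s0=0 s1=1 s4=0 s2=1
  Δ1: clk:0→1
  (1Δ to stable)

yes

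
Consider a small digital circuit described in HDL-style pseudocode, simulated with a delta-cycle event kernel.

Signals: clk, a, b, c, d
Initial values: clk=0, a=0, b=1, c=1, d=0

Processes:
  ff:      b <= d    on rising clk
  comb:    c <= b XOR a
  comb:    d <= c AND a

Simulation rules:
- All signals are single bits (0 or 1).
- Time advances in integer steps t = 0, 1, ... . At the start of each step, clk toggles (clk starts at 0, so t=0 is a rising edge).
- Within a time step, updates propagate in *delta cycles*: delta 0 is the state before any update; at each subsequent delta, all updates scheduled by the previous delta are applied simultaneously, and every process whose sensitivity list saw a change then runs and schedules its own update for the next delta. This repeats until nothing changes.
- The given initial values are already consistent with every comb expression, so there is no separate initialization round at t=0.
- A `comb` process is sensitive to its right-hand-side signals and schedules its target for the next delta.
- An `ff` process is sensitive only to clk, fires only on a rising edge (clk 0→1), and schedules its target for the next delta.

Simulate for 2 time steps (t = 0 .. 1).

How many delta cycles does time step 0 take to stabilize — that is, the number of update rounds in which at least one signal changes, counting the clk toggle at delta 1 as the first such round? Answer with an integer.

[bits: clk,d,b,c,a]
t=0: Δ0=00110 Δ1=10110 Δ2=10010 Δ3=10000 | 3Δ
t=1: Δ0=10000 Δ1=00000 | 1Δ

3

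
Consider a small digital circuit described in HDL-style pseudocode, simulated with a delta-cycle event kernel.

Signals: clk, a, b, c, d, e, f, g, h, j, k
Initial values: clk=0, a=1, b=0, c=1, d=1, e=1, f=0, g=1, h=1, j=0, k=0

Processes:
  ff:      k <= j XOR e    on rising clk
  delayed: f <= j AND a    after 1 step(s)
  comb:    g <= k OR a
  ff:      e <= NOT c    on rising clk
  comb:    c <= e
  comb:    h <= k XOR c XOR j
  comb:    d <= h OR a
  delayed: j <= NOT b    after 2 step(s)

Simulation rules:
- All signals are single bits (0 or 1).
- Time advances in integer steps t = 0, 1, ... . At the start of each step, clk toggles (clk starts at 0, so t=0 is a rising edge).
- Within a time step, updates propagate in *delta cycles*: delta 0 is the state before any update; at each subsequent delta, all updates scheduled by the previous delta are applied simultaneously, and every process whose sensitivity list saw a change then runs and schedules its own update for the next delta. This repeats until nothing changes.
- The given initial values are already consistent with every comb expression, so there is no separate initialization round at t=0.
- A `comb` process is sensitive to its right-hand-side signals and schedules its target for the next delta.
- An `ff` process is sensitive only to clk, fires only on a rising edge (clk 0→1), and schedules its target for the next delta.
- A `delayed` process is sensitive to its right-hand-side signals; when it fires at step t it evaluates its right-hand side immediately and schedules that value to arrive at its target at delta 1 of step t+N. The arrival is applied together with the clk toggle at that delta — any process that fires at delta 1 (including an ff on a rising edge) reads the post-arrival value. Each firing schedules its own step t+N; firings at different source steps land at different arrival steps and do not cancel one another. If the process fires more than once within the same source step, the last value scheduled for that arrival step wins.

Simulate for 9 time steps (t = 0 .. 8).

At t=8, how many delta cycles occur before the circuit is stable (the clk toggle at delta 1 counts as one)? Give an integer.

4

t=0 Δ0: a=1 k=0 f=0 e=1 j=0 g=1 clk=0 b=0 c=1 h=1 d=1
  Δ1: clk:0→1
  Δ2: k:0→1, e:1→0
  Δ3: c:1→0, h:1→0
  Δ4: h:0→1
  (4Δ to stable)
t=1 Δ0: a=1 k=1 f=0 e=0 j=0 g=1 clk=1 b=0 c=0 h=1 d=1
  Δ1: clk:1→0
  (1Δ to stable)
t=2 Δ0: a=1 k=1 f=0 e=0 j=0 g=1 clk=0 b=0 c=0 h=1 d=1
  Δ1: clk:0→1
  Δ2: k:1→0, e:0→1
  Δ3: c:0→1, h:1→0
  Δ4: h:0→1
  (4Δ to stable)
t=3 Δ0: a=1 k=0 f=0 e=1 j=0 g=1 clk=1 b=0 c=1 h=1 d=1
  Δ1: clk:1→0
  (1Δ to stable)
t=4 Δ0: a=1 k=0 f=0 e=1 j=0 g=1 clk=0 b=0 c=1 h=1 d=1
  Δ1: clk:0→1
  Δ2: k:0→1, e:1→0
  Δ3: c:1→0, h:1→0
  Δ4: h:0→1
  (4Δ to stable)
t=5 Δ0: a=1 k=1 f=0 e=0 j=0 g=1 clk=1 b=0 c=0 h=1 d=1
  Δ1: clk:1→0
  (1Δ to stable)
t=6 Δ0: a=1 k=1 f=0 e=0 j=0 g=1 clk=0 b=0 c=0 h=1 d=1
  Δ1: clk:0→1
  Δ2: k:1→0, e:0→1
  Δ3: c:0→1, h:1→0
  Δ4: h:0→1
  (4Δ to stable)
t=7 Δ0: a=1 k=0 f=0 e=1 j=0 g=1 clk=1 b=0 c=1 h=1 d=1
  Δ1: clk:1→0
  (1Δ to stable)
t=8 Δ0: a=1 k=0 f=0 e=1 j=0 g=1 clk=0 b=0 c=1 h=1 d=1
  Δ1: clk:0→1
  Δ2: k:0→1, e:1→0
  Δ3: c:1→0, h:1→0
  Δ4: h:0→1
  (4Δ to stable)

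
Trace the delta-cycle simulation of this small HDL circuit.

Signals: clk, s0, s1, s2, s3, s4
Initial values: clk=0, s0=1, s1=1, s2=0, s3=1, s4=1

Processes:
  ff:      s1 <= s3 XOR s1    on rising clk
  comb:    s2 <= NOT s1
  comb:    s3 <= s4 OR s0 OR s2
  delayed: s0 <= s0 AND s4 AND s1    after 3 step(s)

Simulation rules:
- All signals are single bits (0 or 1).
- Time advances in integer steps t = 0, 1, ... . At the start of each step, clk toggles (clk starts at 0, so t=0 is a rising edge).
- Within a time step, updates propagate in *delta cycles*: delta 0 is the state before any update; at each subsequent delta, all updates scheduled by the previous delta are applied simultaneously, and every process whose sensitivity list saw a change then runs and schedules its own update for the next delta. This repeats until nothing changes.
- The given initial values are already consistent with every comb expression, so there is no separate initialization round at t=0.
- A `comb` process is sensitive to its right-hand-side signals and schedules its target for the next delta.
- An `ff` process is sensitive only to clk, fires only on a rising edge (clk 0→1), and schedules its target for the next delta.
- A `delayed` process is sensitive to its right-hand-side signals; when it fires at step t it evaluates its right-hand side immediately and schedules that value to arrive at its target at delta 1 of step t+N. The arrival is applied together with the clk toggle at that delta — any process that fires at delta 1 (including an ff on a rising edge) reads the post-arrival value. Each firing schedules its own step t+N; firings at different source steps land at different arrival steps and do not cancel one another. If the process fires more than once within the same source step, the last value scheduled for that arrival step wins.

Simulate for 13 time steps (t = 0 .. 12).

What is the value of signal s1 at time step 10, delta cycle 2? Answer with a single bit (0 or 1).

1

t0.Δ0 s0=1 s4=1 s1=1 s2=0 clk=0 s3=1
t0.Δ1 s0=1 s4=1 s1=1 s2=0 clk=1 s3=1
t0.Δ2 s0=1 s4=1 s1=0 s2=0 clk=1 s3=1
t0.Δ3 s0=1 s4=1 s1=0 s2=1 clk=1 s3=1
t1.Δ0 s0=1 s4=1 s1=0 s2=1 clk=1 s3=1
t1.Δ1 s0=1 s4=1 s1=0 s2=1 clk=0 s3=1
t2.Δ0 s0=1 s4=1 s1=0 s2=1 clk=0 s3=1
t2.Δ1 s0=1 s4=1 s1=0 s2=1 clk=1 s3=1
t2.Δ2 s0=1 s4=1 s1=1 s2=1 clk=1 s3=1
t2.Δ3 s0=1 s4=1 s1=1 s2=0 clk=1 s3=1
t3.Δ0 s0=1 s4=1 s1=1 s2=0 clk=1 s3=1
t3.Δ1 s0=0 s4=1 s1=1 s2=0 clk=0 s3=1
t4.Δ0 s0=0 s4=1 s1=1 s2=0 clk=0 s3=1
t4.Δ1 s0=0 s4=1 s1=1 s2=0 clk=1 s3=1
t4.Δ2 s0=0 s4=1 s1=0 s2=0 clk=1 s3=1
t4.Δ3 s0=0 s4=1 s1=0 s2=1 clk=1 s3=1
t5.Δ0 s0=0 s4=1 s1=0 s2=1 clk=1 s3=1
t5.Δ1 s0=1 s4=1 s1=0 s2=1 clk=0 s3=1
t6.Δ0 s0=1 s4=1 s1=0 s2=1 clk=0 s3=1
t6.Δ1 s0=0 s4=1 s1=0 s2=1 clk=1 s3=1
t6.Δ2 s0=0 s4=1 s1=1 s2=1 clk=1 s3=1
t6.Δ3 s0=0 s4=1 s1=1 s2=0 clk=1 s3=1
t7.Δ0 s0=0 s4=1 s1=1 s2=0 clk=1 s3=1
t7.Δ1 s0=0 s4=1 s1=1 s2=0 clk=0 s3=1
t8.Δ0 s0=0 s4=1 s1=1 s2=0 clk=0 s3=1
t8.Δ1 s0=0 s4=1 s1=1 s2=0 clk=1 s3=1
t8.Δ2 s0=0 s4=1 s1=0 s2=0 clk=1 s3=1
t8.Δ3 s0=0 s4=1 s1=0 s2=1 clk=1 s3=1
t9.Δ0 s0=0 s4=1 s1=0 s2=1 clk=1 s3=1
t9.Δ1 s0=0 s4=1 s1=0 s2=1 clk=0 s3=1
t10.Δ0 s0=0 s4=1 s1=0 s2=1 clk=0 s3=1
t10.Δ1 s0=0 s4=1 s1=0 s2=1 clk=1 s3=1
t10.Δ2 s0=0 s4=1 s1=1 s2=1 clk=1 s3=1
t10.Δ3 s0=0 s4=1 s1=1 s2=0 clk=1 s3=1
t11.Δ0 s0=0 s4=1 s1=1 s2=0 clk=1 s3=1
t11.Δ1 s0=0 s4=1 s1=1 s2=0 clk=0 s3=1
t12.Δ0 s0=0 s4=1 s1=1 s2=0 clk=0 s3=1
t12.Δ1 s0=0 s4=1 s1=1 s2=0 clk=1 s3=1
t12.Δ2 s0=0 s4=1 s1=0 s2=0 clk=1 s3=1
t12.Δ3 s0=0 s4=1 s1=0 s2=1 clk=1 s3=1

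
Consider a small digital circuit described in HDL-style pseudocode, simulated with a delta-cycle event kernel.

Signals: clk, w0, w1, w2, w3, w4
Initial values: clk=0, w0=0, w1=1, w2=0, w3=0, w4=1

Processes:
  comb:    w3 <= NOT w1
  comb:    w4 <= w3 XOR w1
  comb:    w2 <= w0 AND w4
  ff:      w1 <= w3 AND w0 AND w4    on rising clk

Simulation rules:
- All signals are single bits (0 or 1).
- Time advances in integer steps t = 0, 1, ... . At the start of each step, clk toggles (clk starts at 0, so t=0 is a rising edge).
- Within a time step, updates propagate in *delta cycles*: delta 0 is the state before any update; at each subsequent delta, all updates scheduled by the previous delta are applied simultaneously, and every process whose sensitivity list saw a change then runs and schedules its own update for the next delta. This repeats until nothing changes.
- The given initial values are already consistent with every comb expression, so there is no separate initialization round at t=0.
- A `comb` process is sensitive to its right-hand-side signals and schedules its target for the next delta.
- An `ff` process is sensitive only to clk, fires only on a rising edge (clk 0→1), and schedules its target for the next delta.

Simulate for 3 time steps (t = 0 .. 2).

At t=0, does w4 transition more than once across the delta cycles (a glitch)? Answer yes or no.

t0.Δ0 clk=0 w3=0 w1=1 w4=1 w0=0 w2=0
t0.Δ1 clk=1 w3=0 w1=1 w4=1 w0=0 w2=0
t0.Δ2 clk=1 w3=0 w1=0 w4=1 w0=0 w2=0
t0.Δ3 clk=1 w3=1 w1=0 w4=0 w0=0 w2=0
t0.Δ4 clk=1 w3=1 w1=0 w4=1 w0=0 w2=0
t1.Δ0 clk=1 w3=1 w1=0 w4=1 w0=0 w2=0
t1.Δ1 clk=0 w3=1 w1=0 w4=1 w0=0 w2=0
t2.Δ0 clk=0 w3=1 w1=0 w4=1 w0=0 w2=0
t2.Δ1 clk=1 w3=1 w1=0 w4=1 w0=0 w2=0

yes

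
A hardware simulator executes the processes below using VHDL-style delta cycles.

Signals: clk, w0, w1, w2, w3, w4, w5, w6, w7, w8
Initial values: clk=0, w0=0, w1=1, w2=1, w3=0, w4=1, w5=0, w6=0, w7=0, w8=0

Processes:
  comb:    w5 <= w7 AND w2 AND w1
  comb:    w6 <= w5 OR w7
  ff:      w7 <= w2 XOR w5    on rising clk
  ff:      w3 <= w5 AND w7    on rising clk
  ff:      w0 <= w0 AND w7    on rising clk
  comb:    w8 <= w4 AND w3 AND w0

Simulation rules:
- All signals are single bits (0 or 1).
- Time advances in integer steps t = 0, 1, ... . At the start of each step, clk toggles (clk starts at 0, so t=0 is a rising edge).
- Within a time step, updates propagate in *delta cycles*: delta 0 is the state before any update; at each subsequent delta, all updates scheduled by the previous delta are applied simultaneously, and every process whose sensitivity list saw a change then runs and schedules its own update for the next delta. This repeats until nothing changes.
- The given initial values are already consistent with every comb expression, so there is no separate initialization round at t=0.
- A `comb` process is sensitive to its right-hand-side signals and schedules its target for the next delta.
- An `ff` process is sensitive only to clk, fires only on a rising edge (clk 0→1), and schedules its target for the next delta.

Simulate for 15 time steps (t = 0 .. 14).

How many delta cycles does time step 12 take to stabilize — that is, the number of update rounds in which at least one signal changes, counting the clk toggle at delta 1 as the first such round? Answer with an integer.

3

t0.Δ0 w6=0 w4=1 w1=1 w0=0 clk=0 w2=1 w8=0 w5=0 w7=0 w3=0
t0.Δ1 w6=0 w4=1 w1=1 w0=0 clk=1 w2=1 w8=0 w5=0 w7=0 w3=0
t0.Δ2 w6=0 w4=1 w1=1 w0=0 clk=1 w2=1 w8=0 w5=0 w7=1 w3=0
t0.Δ3 w6=1 w4=1 w1=1 w0=0 clk=1 w2=1 w8=0 w5=1 w7=1 w3=0
t1.Δ0 w6=1 w4=1 w1=1 w0=0 clk=1 w2=1 w8=0 w5=1 w7=1 w3=0
t1.Δ1 w6=1 w4=1 w1=1 w0=0 clk=0 w2=1 w8=0 w5=1 w7=1 w3=0
t2.Δ0 w6=1 w4=1 w1=1 w0=0 clk=0 w2=1 w8=0 w5=1 w7=1 w3=0
t2.Δ1 w6=1 w4=1 w1=1 w0=0 clk=1 w2=1 w8=0 w5=1 w7=1 w3=0
t2.Δ2 w6=1 w4=1 w1=1 w0=0 clk=1 w2=1 w8=0 w5=1 w7=0 w3=1
t2.Δ3 w6=1 w4=1 w1=1 w0=0 clk=1 w2=1 w8=0 w5=0 w7=0 w3=1
t2.Δ4 w6=0 w4=1 w1=1 w0=0 clk=1 w2=1 w8=0 w5=0 w7=0 w3=1
t3.Δ0 w6=0 w4=1 w1=1 w0=0 clk=1 w2=1 w8=0 w5=0 w7=0 w3=1
t3.Δ1 w6=0 w4=1 w1=1 w0=0 clk=0 w2=1 w8=0 w5=0 w7=0 w3=1
t4.Δ0 w6=0 w4=1 w1=1 w0=0 clk=0 w2=1 w8=0 w5=0 w7=0 w3=1
t4.Δ1 w6=0 w4=1 w1=1 w0=0 clk=1 w2=1 w8=0 w5=0 w7=0 w3=1
t4.Δ2 w6=0 w4=1 w1=1 w0=0 clk=1 w2=1 w8=0 w5=0 w7=1 w3=0
t4.Δ3 w6=1 w4=1 w1=1 w0=0 clk=1 w2=1 w8=0 w5=1 w7=1 w3=0
t5.Δ0 w6=1 w4=1 w1=1 w0=0 clk=1 w2=1 w8=0 w5=1 w7=1 w3=0
t5.Δ1 w6=1 w4=1 w1=1 w0=0 clk=0 w2=1 w8=0 w5=1 w7=1 w3=0
t6.Δ0 w6=1 w4=1 w1=1 w0=0 clk=0 w2=1 w8=0 w5=1 w7=1 w3=0
t6.Δ1 w6=1 w4=1 w1=1 w0=0 clk=1 w2=1 w8=0 w5=1 w7=1 w3=0
t6.Δ2 w6=1 w4=1 w1=1 w0=0 clk=1 w2=1 w8=0 w5=1 w7=0 w3=1
t6.Δ3 w6=1 w4=1 w1=1 w0=0 clk=1 w2=1 w8=0 w5=0 w7=0 w3=1
t6.Δ4 w6=0 w4=1 w1=1 w0=0 clk=1 w2=1 w8=0 w5=0 w7=0 w3=1
t7.Δ0 w6=0 w4=1 w1=1 w0=0 clk=1 w2=1 w8=0 w5=0 w7=0 w3=1
t7.Δ1 w6=0 w4=1 w1=1 w0=0 clk=0 w2=1 w8=0 w5=0 w7=0 w3=1
t8.Δ0 w6=0 w4=1 w1=1 w0=0 clk=0 w2=1 w8=0 w5=0 w7=0 w3=1
t8.Δ1 w6=0 w4=1 w1=1 w0=0 clk=1 w2=1 w8=0 w5=0 w7=0 w3=1
t8.Δ2 w6=0 w4=1 w1=1 w0=0 clk=1 w2=1 w8=0 w5=0 w7=1 w3=0
t8.Δ3 w6=1 w4=1 w1=1 w0=0 clk=1 w2=1 w8=0 w5=1 w7=1 w3=0
t9.Δ0 w6=1 w4=1 w1=1 w0=0 clk=1 w2=1 w8=0 w5=1 w7=1 w3=0
t9.Δ1 w6=1 w4=1 w1=1 w0=0 clk=0 w2=1 w8=0 w5=1 w7=1 w3=0
t10.Δ0 w6=1 w4=1 w1=1 w0=0 clk=0 w2=1 w8=0 w5=1 w7=1 w3=0
t10.Δ1 w6=1 w4=1 w1=1 w0=0 clk=1 w2=1 w8=0 w5=1 w7=1 w3=0
t10.Δ2 w6=1 w4=1 w1=1 w0=0 clk=1 w2=1 w8=0 w5=1 w7=0 w3=1
t10.Δ3 w6=1 w4=1 w1=1 w0=0 clk=1 w2=1 w8=0 w5=0 w7=0 w3=1
t10.Δ4 w6=0 w4=1 w1=1 w0=0 clk=1 w2=1 w8=0 w5=0 w7=0 w3=1
t11.Δ0 w6=0 w4=1 w1=1 w0=0 clk=1 w2=1 w8=0 w5=0 w7=0 w3=1
t11.Δ1 w6=0 w4=1 w1=1 w0=0 clk=0 w2=1 w8=0 w5=0 w7=0 w3=1
t12.Δ0 w6=0 w4=1 w1=1 w0=0 clk=0 w2=1 w8=0 w5=0 w7=0 w3=1
t12.Δ1 w6=0 w4=1 w1=1 w0=0 clk=1 w2=1 w8=0 w5=0 w7=0 w3=1
t12.Δ2 w6=0 w4=1 w1=1 w0=0 clk=1 w2=1 w8=0 w5=0 w7=1 w3=0
t12.Δ3 w6=1 w4=1 w1=1 w0=0 clk=1 w2=1 w8=0 w5=1 w7=1 w3=0
t13.Δ0 w6=1 w4=1 w1=1 w0=0 clk=1 w2=1 w8=0 w5=1 w7=1 w3=0
t13.Δ1 w6=1 w4=1 w1=1 w0=0 clk=0 w2=1 w8=0 w5=1 w7=1 w3=0
t14.Δ0 w6=1 w4=1 w1=1 w0=0 clk=0 w2=1 w8=0 w5=1 w7=1 w3=0
t14.Δ1 w6=1 w4=1 w1=1 w0=0 clk=1 w2=1 w8=0 w5=1 w7=1 w3=0
t14.Δ2 w6=1 w4=1 w1=1 w0=0 clk=1 w2=1 w8=0 w5=1 w7=0 w3=1
t14.Δ3 w6=1 w4=1 w1=1 w0=0 clk=1 w2=1 w8=0 w5=0 w7=0 w3=1
t14.Δ4 w6=0 w4=1 w1=1 w0=0 clk=1 w2=1 w8=0 w5=0 w7=0 w3=1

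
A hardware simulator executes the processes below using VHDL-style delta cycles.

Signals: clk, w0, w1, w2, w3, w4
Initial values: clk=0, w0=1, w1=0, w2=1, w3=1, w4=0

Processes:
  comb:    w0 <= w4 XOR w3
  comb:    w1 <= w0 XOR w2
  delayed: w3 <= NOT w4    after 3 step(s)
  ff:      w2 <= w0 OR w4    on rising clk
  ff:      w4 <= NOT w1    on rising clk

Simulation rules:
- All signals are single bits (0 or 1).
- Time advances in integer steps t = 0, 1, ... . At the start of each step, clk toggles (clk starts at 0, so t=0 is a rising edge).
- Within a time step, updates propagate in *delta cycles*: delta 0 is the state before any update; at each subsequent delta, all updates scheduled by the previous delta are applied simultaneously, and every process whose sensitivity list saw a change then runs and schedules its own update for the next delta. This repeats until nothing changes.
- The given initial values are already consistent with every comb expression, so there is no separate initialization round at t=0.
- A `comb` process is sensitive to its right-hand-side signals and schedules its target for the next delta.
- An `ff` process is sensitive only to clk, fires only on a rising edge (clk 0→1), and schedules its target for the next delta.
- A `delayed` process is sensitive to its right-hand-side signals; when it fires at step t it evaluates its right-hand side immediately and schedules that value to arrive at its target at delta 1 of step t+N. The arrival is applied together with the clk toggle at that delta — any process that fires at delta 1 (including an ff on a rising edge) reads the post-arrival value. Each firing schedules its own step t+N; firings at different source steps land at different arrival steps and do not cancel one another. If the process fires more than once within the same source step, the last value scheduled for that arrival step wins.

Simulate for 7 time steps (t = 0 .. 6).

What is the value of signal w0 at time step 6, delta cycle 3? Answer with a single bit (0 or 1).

t0.Δ0 w4=0 w2=1 w0=1 clk=0 w3=1 w1=0
t0.Δ1 w4=0 w2=1 w0=1 clk=1 w3=1 w1=0
t0.Δ2 w4=1 w2=1 w0=1 clk=1 w3=1 w1=0
t0.Δ3 w4=1 w2=1 w0=0 clk=1 w3=1 w1=0
t0.Δ4 w4=1 w2=1 w0=0 clk=1 w3=1 w1=1
t1.Δ0 w4=1 w2=1 w0=0 clk=1 w3=1 w1=1
t1.Δ1 w4=1 w2=1 w0=0 clk=0 w3=1 w1=1
t2.Δ0 w4=1 w2=1 w0=0 clk=0 w3=1 w1=1
t2.Δ1 w4=1 w2=1 w0=0 clk=1 w3=1 w1=1
t2.Δ2 w4=0 w2=1 w0=0 clk=1 w3=1 w1=1
t2.Δ3 w4=0 w2=1 w0=1 clk=1 w3=1 w1=1
t2.Δ4 w4=0 w2=1 w0=1 clk=1 w3=1 w1=0
t3.Δ0 w4=0 w2=1 w0=1 clk=1 w3=1 w1=0
t3.Δ1 w4=0 w2=1 w0=1 clk=0 w3=0 w1=0
t3.Δ2 w4=0 w2=1 w0=0 clk=0 w3=0 w1=0
t3.Δ3 w4=0 w2=1 w0=0 clk=0 w3=0 w1=1
t4.Δ0 w4=0 w2=1 w0=0 clk=0 w3=0 w1=1
t4.Δ1 w4=0 w2=1 w0=0 clk=1 w3=0 w1=1
t4.Δ2 w4=0 w2=0 w0=0 clk=1 w3=0 w1=1
t4.Δ3 w4=0 w2=0 w0=0 clk=1 w3=0 w1=0
t5.Δ0 w4=0 w2=0 w0=0 clk=1 w3=0 w1=0
t5.Δ1 w4=0 w2=0 w0=0 clk=0 w3=1 w1=0
t5.Δ2 w4=0 w2=0 w0=1 clk=0 w3=1 w1=0
t5.Δ3 w4=0 w2=0 w0=1 clk=0 w3=1 w1=1
t6.Δ0 w4=0 w2=0 w0=1 clk=0 w3=1 w1=1
t6.Δ1 w4=0 w2=0 w0=1 clk=1 w3=1 w1=1
t6.Δ2 w4=0 w2=1 w0=1 clk=1 w3=1 w1=1
t6.Δ3 w4=0 w2=1 w0=1 clk=1 w3=1 w1=0

1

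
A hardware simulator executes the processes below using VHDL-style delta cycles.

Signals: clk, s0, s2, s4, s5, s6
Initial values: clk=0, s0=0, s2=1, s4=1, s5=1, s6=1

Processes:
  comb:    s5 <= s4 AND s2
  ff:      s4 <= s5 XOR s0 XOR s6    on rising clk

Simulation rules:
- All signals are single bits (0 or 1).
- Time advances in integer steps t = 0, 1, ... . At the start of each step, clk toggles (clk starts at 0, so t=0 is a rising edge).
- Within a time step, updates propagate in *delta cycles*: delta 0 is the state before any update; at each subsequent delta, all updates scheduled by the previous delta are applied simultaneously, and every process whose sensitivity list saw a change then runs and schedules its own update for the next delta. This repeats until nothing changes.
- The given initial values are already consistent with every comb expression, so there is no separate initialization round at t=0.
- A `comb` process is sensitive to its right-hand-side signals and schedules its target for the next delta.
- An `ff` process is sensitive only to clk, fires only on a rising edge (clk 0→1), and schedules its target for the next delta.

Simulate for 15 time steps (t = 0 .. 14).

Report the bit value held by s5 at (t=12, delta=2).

1

t0.Δ0 s2=1 s0=0 s6=1 clk=0 s5=1 s4=1
t0.Δ1 s2=1 s0=0 s6=1 clk=1 s5=1 s4=1
t0.Δ2 s2=1 s0=0 s6=1 clk=1 s5=1 s4=0
t0.Δ3 s2=1 s0=0 s6=1 clk=1 s5=0 s4=0
t1.Δ0 s2=1 s0=0 s6=1 clk=1 s5=0 s4=0
t1.Δ1 s2=1 s0=0 s6=1 clk=0 s5=0 s4=0
t2.Δ0 s2=1 s0=0 s6=1 clk=0 s5=0 s4=0
t2.Δ1 s2=1 s0=0 s6=1 clk=1 s5=0 s4=0
t2.Δ2 s2=1 s0=0 s6=1 clk=1 s5=0 s4=1
t2.Δ3 s2=1 s0=0 s6=1 clk=1 s5=1 s4=1
t3.Δ0 s2=1 s0=0 s6=1 clk=1 s5=1 s4=1
t3.Δ1 s2=1 s0=0 s6=1 clk=0 s5=1 s4=1
t4.Δ0 s2=1 s0=0 s6=1 clk=0 s5=1 s4=1
t4.Δ1 s2=1 s0=0 s6=1 clk=1 s5=1 s4=1
t4.Δ2 s2=1 s0=0 s6=1 clk=1 s5=1 s4=0
t4.Δ3 s2=1 s0=0 s6=1 clk=1 s5=0 s4=0
t5.Δ0 s2=1 s0=0 s6=1 clk=1 s5=0 s4=0
t5.Δ1 s2=1 s0=0 s6=1 clk=0 s5=0 s4=0
t6.Δ0 s2=1 s0=0 s6=1 clk=0 s5=0 s4=0
t6.Δ1 s2=1 s0=0 s6=1 clk=1 s5=0 s4=0
t6.Δ2 s2=1 s0=0 s6=1 clk=1 s5=0 s4=1
t6.Δ3 s2=1 s0=0 s6=1 clk=1 s5=1 s4=1
t7.Δ0 s2=1 s0=0 s6=1 clk=1 s5=1 s4=1
t7.Δ1 s2=1 s0=0 s6=1 clk=0 s5=1 s4=1
t8.Δ0 s2=1 s0=0 s6=1 clk=0 s5=1 s4=1
t8.Δ1 s2=1 s0=0 s6=1 clk=1 s5=1 s4=1
t8.Δ2 s2=1 s0=0 s6=1 clk=1 s5=1 s4=0
t8.Δ3 s2=1 s0=0 s6=1 clk=1 s5=0 s4=0
t9.Δ0 s2=1 s0=0 s6=1 clk=1 s5=0 s4=0
t9.Δ1 s2=1 s0=0 s6=1 clk=0 s5=0 s4=0
t10.Δ0 s2=1 s0=0 s6=1 clk=0 s5=0 s4=0
t10.Δ1 s2=1 s0=0 s6=1 clk=1 s5=0 s4=0
t10.Δ2 s2=1 s0=0 s6=1 clk=1 s5=0 s4=1
t10.Δ3 s2=1 s0=0 s6=1 clk=1 s5=1 s4=1
t11.Δ0 s2=1 s0=0 s6=1 clk=1 s5=1 s4=1
t11.Δ1 s2=1 s0=0 s6=1 clk=0 s5=1 s4=1
t12.Δ0 s2=1 s0=0 s6=1 clk=0 s5=1 s4=1
t12.Δ1 s2=1 s0=0 s6=1 clk=1 s5=1 s4=1
t12.Δ2 s2=1 s0=0 s6=1 clk=1 s5=1 s4=0
t12.Δ3 s2=1 s0=0 s6=1 clk=1 s5=0 s4=0
t13.Δ0 s2=1 s0=0 s6=1 clk=1 s5=0 s4=0
t13.Δ1 s2=1 s0=0 s6=1 clk=0 s5=0 s4=0
t14.Δ0 s2=1 s0=0 s6=1 clk=0 s5=0 s4=0
t14.Δ1 s2=1 s0=0 s6=1 clk=1 s5=0 s4=0
t14.Δ2 s2=1 s0=0 s6=1 clk=1 s5=0 s4=1
t14.Δ3 s2=1 s0=0 s6=1 clk=1 s5=1 s4=1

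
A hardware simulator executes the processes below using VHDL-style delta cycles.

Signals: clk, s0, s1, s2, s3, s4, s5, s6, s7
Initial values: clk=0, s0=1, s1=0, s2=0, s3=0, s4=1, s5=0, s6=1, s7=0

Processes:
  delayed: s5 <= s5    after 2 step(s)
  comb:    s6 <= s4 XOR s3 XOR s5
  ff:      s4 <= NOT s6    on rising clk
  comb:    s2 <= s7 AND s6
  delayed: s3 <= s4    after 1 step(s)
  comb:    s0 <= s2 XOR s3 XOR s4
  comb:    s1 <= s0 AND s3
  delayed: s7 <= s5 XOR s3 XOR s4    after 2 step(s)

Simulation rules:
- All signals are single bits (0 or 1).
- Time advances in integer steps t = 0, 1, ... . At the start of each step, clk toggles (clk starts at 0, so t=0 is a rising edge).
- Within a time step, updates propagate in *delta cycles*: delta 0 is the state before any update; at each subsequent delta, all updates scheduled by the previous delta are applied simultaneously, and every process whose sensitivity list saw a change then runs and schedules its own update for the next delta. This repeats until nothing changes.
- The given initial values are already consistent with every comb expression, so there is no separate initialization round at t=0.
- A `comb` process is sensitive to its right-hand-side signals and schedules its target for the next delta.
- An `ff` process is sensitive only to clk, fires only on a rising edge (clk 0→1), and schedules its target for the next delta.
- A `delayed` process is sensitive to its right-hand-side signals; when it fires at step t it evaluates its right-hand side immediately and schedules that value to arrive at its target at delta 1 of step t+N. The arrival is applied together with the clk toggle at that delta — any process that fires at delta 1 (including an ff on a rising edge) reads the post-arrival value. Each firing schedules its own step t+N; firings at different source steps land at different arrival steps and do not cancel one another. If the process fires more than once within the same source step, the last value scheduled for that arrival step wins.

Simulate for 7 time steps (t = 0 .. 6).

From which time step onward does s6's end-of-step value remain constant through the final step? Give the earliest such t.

3

t0.Δ0 s5=0 s7=0 s0=1 s3=0 clk=0 s4=1 s2=0 s6=1 s1=0
t0.Δ1 s5=0 s7=0 s0=1 s3=0 clk=1 s4=1 s2=0 s6=1 s1=0
t0.Δ2 s5=0 s7=0 s0=1 s3=0 clk=1 s4=0 s2=0 s6=1 s1=0
t0.Δ3 s5=0 s7=0 s0=0 s3=0 clk=1 s4=0 s2=0 s6=0 s1=0
t1.Δ0 s5=0 s7=0 s0=0 s3=0 clk=1 s4=0 s2=0 s6=0 s1=0
t1.Δ1 s5=0 s7=0 s0=0 s3=0 clk=0 s4=0 s2=0 s6=0 s1=0
t2.Δ0 s5=0 s7=0 s0=0 s3=0 clk=0 s4=0 s2=0 s6=0 s1=0
t2.Δ1 s5=0 s7=0 s0=0 s3=0 clk=1 s4=0 s2=0 s6=0 s1=0
t2.Δ2 s5=0 s7=0 s0=0 s3=0 clk=1 s4=1 s2=0 s6=0 s1=0
t2.Δ3 s5=0 s7=0 s0=1 s3=0 clk=1 s4=1 s2=0 s6=1 s1=0
t3.Δ0 s5=0 s7=0 s0=1 s3=0 clk=1 s4=1 s2=0 s6=1 s1=0
t3.Δ1 s5=0 s7=0 s0=1 s3=1 clk=0 s4=1 s2=0 s6=1 s1=0
t3.Δ2 s5=0 s7=0 s0=0 s3=1 clk=0 s4=1 s2=0 s6=0 s1=1
t3.Δ3 s5=0 s7=0 s0=0 s3=1 clk=0 s4=1 s2=0 s6=0 s1=0
t4.Δ0 s5=0 s7=0 s0=0 s3=1 clk=0 s4=1 s2=0 s6=0 s1=0
t4.Δ1 s5=0 s7=1 s0=0 s3=1 clk=1 s4=1 s2=0 s6=0 s1=0
t5.Δ0 s5=0 s7=1 s0=0 s3=1 clk=1 s4=1 s2=0 s6=0 s1=0
t5.Δ1 s5=0 s7=0 s0=0 s3=1 clk=0 s4=1 s2=0 s6=0 s1=0
t6.Δ0 s5=0 s7=0 s0=0 s3=1 clk=0 s4=1 s2=0 s6=0 s1=0
t6.Δ1 s5=0 s7=0 s0=0 s3=1 clk=1 s4=1 s2=0 s6=0 s1=0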